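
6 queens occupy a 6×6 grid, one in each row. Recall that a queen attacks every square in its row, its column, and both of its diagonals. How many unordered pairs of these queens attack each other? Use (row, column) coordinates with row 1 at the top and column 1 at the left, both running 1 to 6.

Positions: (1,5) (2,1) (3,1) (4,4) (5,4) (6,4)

6

Same column: (2,1)–(3,1) (column 1); (4,4)–(5,4) (column 4); (4,4)–(6,4) (column 4); (5,4)–(6,4) (column 4).
Same diagonal: (2,1)–(5,4) (|2−5| = |1−4| = 3); (3,1)–(6,4) (|3−6| = |1−4| = 3).
Total attacking pairs: 6.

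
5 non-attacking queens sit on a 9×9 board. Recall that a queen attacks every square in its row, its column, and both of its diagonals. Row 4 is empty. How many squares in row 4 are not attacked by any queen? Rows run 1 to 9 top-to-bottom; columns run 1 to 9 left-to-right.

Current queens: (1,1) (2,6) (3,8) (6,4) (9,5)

1

(1,1) attacks row 4 at column 1 and diagonals 4.
(2,6) attacks row 4 at column 6 and diagonals 4, 8.
(3,8) attacks row 4 at column 8 and diagonals 7, 9.
(6,4) attacks row 4 at column 4 and diagonals 2, 6.
(9,5) attacks row 4 at column 5.
Attacked columns: {1, 2, 4, 5, 6, 7, 8, 9}. Safe: {3}.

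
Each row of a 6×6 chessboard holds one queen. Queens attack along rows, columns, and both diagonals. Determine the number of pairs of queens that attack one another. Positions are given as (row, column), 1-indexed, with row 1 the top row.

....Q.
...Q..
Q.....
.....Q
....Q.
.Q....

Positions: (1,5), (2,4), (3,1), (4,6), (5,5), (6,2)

4

Same column: (1,5)–(5,5) (column 5).
Same diagonal: (1,5)–(2,4) (|1−2| = |5−4| = 1); (2,4)–(4,6) (|2−4| = |4−6| = 2); (4,6)–(5,5) (|4−5| = |6−5| = 1).
Total attacking pairs: 4.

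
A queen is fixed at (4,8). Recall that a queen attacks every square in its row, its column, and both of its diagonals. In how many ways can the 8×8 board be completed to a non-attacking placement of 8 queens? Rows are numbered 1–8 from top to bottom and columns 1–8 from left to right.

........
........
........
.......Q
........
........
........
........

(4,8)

18

Branch on row 1: col 1 → 1; col 2 → 2; col 3 → 4; col 4 → 5; col 6 → 4; col 7 → 2.
Sum: 1 + 2 + 4 + 5 + 4 + 2 = 18.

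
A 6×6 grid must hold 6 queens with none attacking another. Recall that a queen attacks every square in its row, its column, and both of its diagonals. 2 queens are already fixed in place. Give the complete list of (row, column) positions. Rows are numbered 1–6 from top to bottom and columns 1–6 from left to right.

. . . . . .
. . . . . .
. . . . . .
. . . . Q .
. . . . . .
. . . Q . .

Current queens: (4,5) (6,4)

Row 1: attacked by (4,5)→{2,5}; (6,4)→{4}. Safe: 1, 3, 6. Place at column 3.
Row 2: attacked by (1,3)→{2,3,4}; (4,5)→{3,5}; (6,4)→{4}. Safe: 1, 6. Place at column 6.
Row 3: attacked by (1,3)→{1,3,5}; (2,6)→{5,6}; (4,5)→{4,5,6}; (6,4)→{1,4}. Safe: 2. Place at column 2.
Row 5: attacked by (1,3)→{3}; (2,6)→{3,6}; (3,2)→{2,4}; (4,5)→{4,5,6}; (6,4)→{3,4,5}. Safe: 1. Place at column 1.
Columns [3, 6, 2, 5, 1, 4], r−c [-2, -4, 1, -1, 4, 2], r+c [4, 8, 5, 9, 6, 10] are all distinct, so no two queens attack.

(1,3) (2,6) (3,2) (4,5) (5,1) (6,4)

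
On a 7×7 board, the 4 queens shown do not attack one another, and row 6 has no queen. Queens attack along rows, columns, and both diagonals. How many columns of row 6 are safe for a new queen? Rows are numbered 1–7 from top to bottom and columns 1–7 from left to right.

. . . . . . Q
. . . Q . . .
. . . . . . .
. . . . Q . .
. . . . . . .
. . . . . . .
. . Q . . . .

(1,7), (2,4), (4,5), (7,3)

2

(1,7) attacks row 6 at column 7 and diagonals 2.
(2,4) attacks row 6 at column 4.
(4,5) attacks row 6 at column 5 and diagonals 3, 7.
(7,3) attacks row 6 at column 3 and diagonals 2, 4.
Attacked columns: {2, 3, 4, 5, 7}. Safe: {1, 6}.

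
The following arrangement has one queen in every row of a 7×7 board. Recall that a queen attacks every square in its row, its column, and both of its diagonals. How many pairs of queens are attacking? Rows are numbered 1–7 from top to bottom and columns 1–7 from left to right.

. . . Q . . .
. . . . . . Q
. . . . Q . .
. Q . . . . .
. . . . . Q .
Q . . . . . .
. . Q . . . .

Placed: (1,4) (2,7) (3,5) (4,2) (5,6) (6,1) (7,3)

0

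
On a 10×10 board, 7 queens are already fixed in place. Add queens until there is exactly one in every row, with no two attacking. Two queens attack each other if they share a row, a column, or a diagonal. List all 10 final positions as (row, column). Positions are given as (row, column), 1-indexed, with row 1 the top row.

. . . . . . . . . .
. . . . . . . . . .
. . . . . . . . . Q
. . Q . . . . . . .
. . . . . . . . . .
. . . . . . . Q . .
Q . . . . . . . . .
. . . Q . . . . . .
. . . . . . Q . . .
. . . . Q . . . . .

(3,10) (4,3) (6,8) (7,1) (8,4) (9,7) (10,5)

Row 1: attacked by (3,10)→{8,10}; (4,3)→{3,6}; (6,8)→{3,8}; (7,1)→{1,7}; (8,4)→{4}; (9,7)→{7}; (10,5)→{5}. Safe: 2, 9. Place at column 9.
Row 2: attacked by (1,9)→{8,9,10}; (3,10)→{9,10}; (4,3)→{1,3,5}; (6,8)→{4,8}; (7,1)→{1,6}; (8,4)→{4,10}; (9,7)→{7}; (10,5)→{5}. Safe: 2. Place at column 2.
Row 5: attacked by (1,9)→{5,9}; (2,2)→{2,5}; (3,10)→{8,10}; (4,3)→{2,3,4}; (6,8)→{7,8,9}; (7,1)→{1,3}; (8,4)→{1,4,7}; (9,7)→{3,7}; (10,5)→{5,10}. Safe: 6. Place at column 6.
Columns [9, 2, 10, 3, 6, 8, 1, 4, 7, 5], r−c [-8, 0, -7, 1, -1, -2, 6, 4, 2, 5], r+c [10, 4, 13, 7, 11, 14, 8, 12, 16, 15] are all distinct, so no two queens attack.

(1,9) (2,2) (3,10) (4,3) (5,6) (6,8) (7,1) (8,4) (9,7) (10,5)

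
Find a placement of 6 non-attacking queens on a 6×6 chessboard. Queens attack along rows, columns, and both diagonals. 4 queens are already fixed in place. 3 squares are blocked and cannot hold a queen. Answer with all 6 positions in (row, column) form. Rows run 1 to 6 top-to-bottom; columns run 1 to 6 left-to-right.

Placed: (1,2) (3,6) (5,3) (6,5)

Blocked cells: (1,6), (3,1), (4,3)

(1,2) (2,4) (3,6) (4,1) (5,3) (6,5)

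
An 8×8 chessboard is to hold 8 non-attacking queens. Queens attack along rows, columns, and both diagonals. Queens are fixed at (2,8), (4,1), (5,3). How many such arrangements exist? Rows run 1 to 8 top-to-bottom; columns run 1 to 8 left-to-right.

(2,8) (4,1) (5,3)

Branch on row 1: col 2 → 1; col 5 → 1; col 6 → 0.
Sum: 1 + 1 + 0 = 2.

2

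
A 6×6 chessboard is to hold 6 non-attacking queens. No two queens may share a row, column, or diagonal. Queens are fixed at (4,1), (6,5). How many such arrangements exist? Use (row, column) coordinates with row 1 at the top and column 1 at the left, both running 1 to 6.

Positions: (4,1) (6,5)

1

Branch on row 1: col 2 → 1; col 3 → 0; col 6 → 0.
Sum: 1 + 0 + 0 = 1.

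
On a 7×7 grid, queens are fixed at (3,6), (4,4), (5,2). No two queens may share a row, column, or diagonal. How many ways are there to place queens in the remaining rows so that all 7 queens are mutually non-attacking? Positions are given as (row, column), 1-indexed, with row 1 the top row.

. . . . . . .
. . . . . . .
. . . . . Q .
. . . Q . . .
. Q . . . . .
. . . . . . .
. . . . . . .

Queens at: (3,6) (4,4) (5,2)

2

Branch on row 1: col 3 → 1; col 5 → 1.
Sum: 1 + 1 = 2.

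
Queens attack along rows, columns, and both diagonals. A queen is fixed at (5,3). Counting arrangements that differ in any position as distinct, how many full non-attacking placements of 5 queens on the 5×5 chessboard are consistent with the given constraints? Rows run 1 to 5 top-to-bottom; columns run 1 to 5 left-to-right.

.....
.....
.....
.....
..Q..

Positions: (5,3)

Branch on row 1: col 1 → 1; col 2 → 0; col 4 → 0; col 5 → 1.
Sum: 1 + 0 + 0 + 1 = 2.

2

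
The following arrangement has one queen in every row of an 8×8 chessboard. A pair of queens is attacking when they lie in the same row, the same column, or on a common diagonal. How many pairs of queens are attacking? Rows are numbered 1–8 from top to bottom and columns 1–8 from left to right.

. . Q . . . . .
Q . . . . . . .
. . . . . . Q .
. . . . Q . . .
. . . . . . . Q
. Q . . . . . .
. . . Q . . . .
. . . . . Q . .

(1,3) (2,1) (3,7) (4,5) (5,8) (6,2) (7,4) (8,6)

0

All columns are distinct and no two queens satisfy |Δrow| = |Δcol|, so no pair attacks.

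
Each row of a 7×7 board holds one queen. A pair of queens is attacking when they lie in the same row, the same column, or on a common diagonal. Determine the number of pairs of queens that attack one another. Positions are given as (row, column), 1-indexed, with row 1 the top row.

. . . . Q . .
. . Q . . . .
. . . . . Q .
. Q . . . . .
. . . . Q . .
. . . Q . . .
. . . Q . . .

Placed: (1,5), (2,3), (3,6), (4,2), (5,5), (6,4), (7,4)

5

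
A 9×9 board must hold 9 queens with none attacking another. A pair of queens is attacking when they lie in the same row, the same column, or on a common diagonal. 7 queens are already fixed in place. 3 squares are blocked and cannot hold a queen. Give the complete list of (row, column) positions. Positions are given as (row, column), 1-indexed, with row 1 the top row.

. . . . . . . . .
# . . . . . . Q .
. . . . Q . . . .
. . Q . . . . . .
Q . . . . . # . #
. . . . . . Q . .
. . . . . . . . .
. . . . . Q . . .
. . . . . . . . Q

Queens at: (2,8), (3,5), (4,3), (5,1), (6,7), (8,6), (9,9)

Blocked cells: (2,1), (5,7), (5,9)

(1,4) (2,8) (3,5) (4,3) (5,1) (6,7) (7,2) (8,6) (9,9)

Row 1: attacked by (2,8)→{7,8,9}; (3,5)→{3,5,7}; (4,3)→{3,6}; (5,1)→{1,5}; (6,7)→{2,7}; (8,6)→{6}; (9,9)→{1,9}. Safe: 4. Place at column 4.
Row 7: attacked by (1,4)→{4}; (2,8)→{3,8}; (3,5)→{1,5,9}; (4,3)→{3,6}; (5,1)→{1,3}; (6,7)→{6,7,8}; (8,6)→{5,6,7}; (9,9)→{7,9}. Safe: 2. Place at column 2.
Columns [4, 8, 5, 3, 1, 7, 2, 6, 9], r−c [-3, -6, -2, 1, 4, -1, 5, 2, 0], r+c [5, 10, 8, 7, 6, 13, 9, 14, 18] are all distinct, so no two queens attack.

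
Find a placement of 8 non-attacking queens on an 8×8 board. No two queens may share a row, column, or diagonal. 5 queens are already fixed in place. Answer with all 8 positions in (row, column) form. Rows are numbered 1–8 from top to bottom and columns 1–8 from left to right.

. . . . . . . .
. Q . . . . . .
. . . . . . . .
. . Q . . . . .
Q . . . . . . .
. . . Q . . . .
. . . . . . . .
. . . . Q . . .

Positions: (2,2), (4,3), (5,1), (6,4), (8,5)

(1,7) (2,2) (3,6) (4,3) (5,1) (6,4) (7,8) (8,5)

Row 1: attacked by (2,2)→{1,2,3}; (4,3)→{3,6}; (5,1)→{1,5}; (6,4)→{4}; (8,5)→{5}. Safe: 7, 8. Place at column 7.
Row 3: attacked by (1,7)→{5,7}; (2,2)→{1,2,3}; (4,3)→{2,3,4}; (5,1)→{1,3}; (6,4)→{1,4,7}; (8,5)→{5}. Safe: 6, 8. Place at column 6.
Row 7: attacked by (1,7)→{1,7}; (2,2)→{2,7}; (3,6)→{2,6}; (4,3)→{3,6}; (5,1)→{1,3}; (6,4)→{3,4,5}; (8,5)→{4,5,6}. Safe: 8. Place at column 8.
Columns [7, 2, 6, 3, 1, 4, 8, 5], r−c [-6, 0, -3, 1, 4, 2, -1, 3], r+c [8, 4, 9, 7, 6, 10, 15, 13] are all distinct, so no two queens attack.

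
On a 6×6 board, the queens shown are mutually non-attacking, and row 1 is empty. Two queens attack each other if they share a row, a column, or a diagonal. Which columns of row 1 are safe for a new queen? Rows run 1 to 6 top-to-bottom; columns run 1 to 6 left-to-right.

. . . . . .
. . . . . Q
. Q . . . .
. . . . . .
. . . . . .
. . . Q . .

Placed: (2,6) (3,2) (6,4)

(2,6) attacks row 1 at column 6 and diagonals 5.
(3,2) attacks row 1 at column 2 and diagonals 4.
(6,4) attacks row 1 at column 4.
Attacked columns: {2, 4, 5, 6}. Safe: {1, 3}.

columns 1, 3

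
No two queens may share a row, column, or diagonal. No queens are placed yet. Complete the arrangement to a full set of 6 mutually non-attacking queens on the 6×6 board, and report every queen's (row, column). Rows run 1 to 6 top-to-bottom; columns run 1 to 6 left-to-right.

Row 1: Safe: 1, 2, 3, 4, 5, 6. Place at column 4.
Row 2: attacked by (1,4)→{3,4,5}. Safe: 1, 2, 6. Place at column 1.
Row 3: attacked by (1,4)→{2,4,6}; (2,1)→{1,2}. Safe: 3, 5. Place at column 5.
Row 4: attacked by (1,4)→{1,4}; (2,1)→{1,3}; (3,5)→{4,5,6}. Safe: 2. Place at column 2.
Row 5: attacked by (1,4)→{4}; (2,1)→{1,4}; (3,5)→{3,5}; (4,2)→{1,2,3}. Safe: 6. Place at column 6.
Row 6: attacked by (1,4)→{4}; (2,1)→{1,5}; (3,5)→{2,5}; (4,2)→{2,4}; (5,6)→{5,6}. Safe: 3. Place at column 3.
Columns [4, 1, 5, 2, 6, 3], r−c [-3, 1, -2, 2, -1, 3], r+c [5, 3, 8, 6, 11, 9] are all distinct, so no two queens attack.

(1,4) (2,1) (3,5) (4,2) (5,6) (6,3)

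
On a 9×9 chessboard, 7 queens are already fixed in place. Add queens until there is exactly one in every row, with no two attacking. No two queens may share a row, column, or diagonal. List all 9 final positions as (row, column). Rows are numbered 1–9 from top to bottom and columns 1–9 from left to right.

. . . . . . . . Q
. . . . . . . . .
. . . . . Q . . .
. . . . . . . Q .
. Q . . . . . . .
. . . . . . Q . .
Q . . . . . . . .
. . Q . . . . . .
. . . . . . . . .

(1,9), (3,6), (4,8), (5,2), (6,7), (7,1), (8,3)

Row 2: attacked by (1,9)→{8,9}; (3,6)→{5,6,7}; (4,8)→{6,8}; (5,2)→{2,5}; (6,7)→{3,7}; (7,1)→{1,6}; (8,3)→{3,9}. Safe: 4. Place at column 4.
Row 9: attacked by (1,9)→{1,9}; (2,4)→{4}; (3,6)→{6}; (4,8)→{3,8}; (5,2)→{2,6}; (6,7)→{4,7}; (7,1)→{1,3}; (8,3)→{2,3,4}. Safe: 5. Place at column 5.
Columns [9, 4, 6, 8, 2, 7, 1, 3, 5], r−c [-8, -2, -3, -4, 3, -1, 6, 5, 4], r+c [10, 6, 9, 12, 7, 13, 8, 11, 14] are all distinct, so no two queens attack.

(1,9) (2,4) (3,6) (4,8) (5,2) (6,7) (7,1) (8,3) (9,5)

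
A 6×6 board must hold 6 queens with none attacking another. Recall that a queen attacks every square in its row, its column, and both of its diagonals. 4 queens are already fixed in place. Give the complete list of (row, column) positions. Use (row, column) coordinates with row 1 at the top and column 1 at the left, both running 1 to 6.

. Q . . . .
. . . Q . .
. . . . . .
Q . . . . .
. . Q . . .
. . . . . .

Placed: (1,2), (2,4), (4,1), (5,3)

(1,2) (2,4) (3,6) (4,1) (5,3) (6,5)

Row 3: attacked by (1,2)→{2,4}; (2,4)→{3,4,5}; (4,1)→{1,2}; (5,3)→{1,3,5}. Safe: 6. Place at column 6.
Row 6: attacked by (1,2)→{2}; (2,4)→{4}; (3,6)→{3,6}; (4,1)→{1,3}; (5,3)→{2,3,4}. Safe: 5. Place at column 5.
Columns [2, 4, 6, 1, 3, 5], r−c [-1, -2, -3, 3, 2, 1], r+c [3, 6, 9, 5, 8, 11] are all distinct, so no two queens attack.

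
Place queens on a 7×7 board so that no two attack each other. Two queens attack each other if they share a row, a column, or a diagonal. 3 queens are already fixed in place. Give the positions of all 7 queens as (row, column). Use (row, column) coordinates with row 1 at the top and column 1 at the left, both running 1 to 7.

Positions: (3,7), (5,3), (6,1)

(1,4) (2,2) (3,7) (4,5) (5,3) (6,1) (7,6)

Row 1: attacked by (3,7)→{5,7}; (5,3)→{3,7}; (6,1)→{1,6}. Safe: 2, 4. Place at column 4.
Row 2: attacked by (1,4)→{3,4,5}; (3,7)→{6,7}; (5,3)→{3,6}; (6,1)→{1,5}. Safe: 2. Place at column 2.
Row 4: attacked by (1,4)→{1,4,7}; (2,2)→{2,4}; (3,7)→{6,7}; (5,3)→{2,3,4}; (6,1)→{1,3}. Safe: 5. Place at column 5.
Row 7: attacked by (1,4)→{4}; (2,2)→{2,7}; (3,7)→{3,7}; (4,5)→{2,5}; (5,3)→{1,3,5}; (6,1)→{1,2}. Safe: 6. Place at column 6.
Columns [4, 2, 7, 5, 3, 1, 6], r−c [-3, 0, -4, -1, 2, 5, 1], r+c [5, 4, 10, 9, 8, 7, 13] are all distinct, so no two queens attack.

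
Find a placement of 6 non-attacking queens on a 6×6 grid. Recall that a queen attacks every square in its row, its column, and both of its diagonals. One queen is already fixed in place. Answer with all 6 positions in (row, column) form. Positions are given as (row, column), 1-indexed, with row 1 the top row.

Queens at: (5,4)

Row 1: attacked by (5,4)→{4}. Safe: 1, 2, 3, 5, 6. Place at column 5.
Row 2: attacked by (1,5)→{4,5,6}; (5,4)→{1,4}. Safe: 2, 3. Place at column 3.
Row 3: attacked by (1,5)→{3,5}; (2,3)→{2,3,4}; (5,4)→{2,4,6}. Safe: 1. Place at column 1.
Row 4: attacked by (1,5)→{2,5}; (2,3)→{1,3,5}; (3,1)→{1,2}; (5,4)→{3,4,5}. Safe: 6. Place at column 6.
Row 6: attacked by (1,5)→{5}; (2,3)→{3}; (3,1)→{1,4}; (4,6)→{4,6}; (5,4)→{3,4,5}. Safe: 2. Place at column 2.
Columns [5, 3, 1, 6, 4, 2], r−c [-4, -1, 2, -2, 1, 4], r+c [6, 5, 4, 10, 9, 8] are all distinct, so no two queens attack.

(1,5) (2,3) (3,1) (4,6) (5,4) (6,2)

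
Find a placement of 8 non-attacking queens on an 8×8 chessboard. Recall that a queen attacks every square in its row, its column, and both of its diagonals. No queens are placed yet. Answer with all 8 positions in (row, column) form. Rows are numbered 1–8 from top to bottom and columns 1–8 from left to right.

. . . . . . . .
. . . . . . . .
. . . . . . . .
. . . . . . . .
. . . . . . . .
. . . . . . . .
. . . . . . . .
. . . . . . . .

Row 1: Safe: 1, 2, 3, 4, 5, 6, 7, 8. Place at column 8.
Row 2: attacked by (1,8)→{7,8}. Safe: 1, 2, 3, 4, 5, 6. Place at column 3.
Row 3: attacked by (1,8)→{6,8}; (2,3)→{2,3,4}. Safe: 1, 5, 7. Place at column 1.
Row 4: attacked by (1,8)→{5,8}; (2,3)→{1,3,5}; (3,1)→{1,2}. Safe: 4, 6, 7. Place at column 6.
Row 5: attacked by (1,8)→{4,8}; (2,3)→{3,6}; (3,1)→{1,3}; (4,6)→{5,6,7}. Safe: 2. Place at column 2.
Row 6: attacked by (1,8)→{3,8}; (2,3)→{3,7}; (3,1)→{1,4}; (4,6)→{4,6,8}; (5,2)→{1,2,3}. Safe: 5. Place at column 5.
Row 7: attacked by (1,8)→{2,8}; (2,3)→{3,8}; (3,1)→{1,5}; (4,6)→{3,6}; (5,2)→{2,4}; (6,5)→{4,5,6}. Safe: 7. Place at column 7.
Row 8: attacked by (1,8)→{1,8}; (2,3)→{3}; (3,1)→{1,6}; (4,6)→{2,6}; (5,2)→{2,5}; (6,5)→{3,5,7}; (7,7)→{6,7,8}. Safe: 4. Place at column 4.
Columns [8, 3, 1, 6, 2, 5, 7, 4], r−c [-7, -1, 2, -2, 3, 1, 0, 4], r+c [9, 5, 4, 10, 7, 11, 14, 12] are all distinct, so no two queens attack.

(1,8) (2,3) (3,1) (4,6) (5,2) (6,5) (7,7) (8,4)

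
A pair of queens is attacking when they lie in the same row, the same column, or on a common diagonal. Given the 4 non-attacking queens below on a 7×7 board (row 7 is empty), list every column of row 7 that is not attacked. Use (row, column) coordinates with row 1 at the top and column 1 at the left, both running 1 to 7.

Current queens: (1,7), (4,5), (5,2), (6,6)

columns 3

(1,7) attacks row 7 at column 7 and diagonals 1.
(4,5) attacks row 7 at column 5 and diagonals 2.
(5,2) attacks row 7 at column 2 and diagonals 4.
(6,6) attacks row 7 at column 6 and diagonals 5, 7.
Attacked columns: {1, 2, 4, 5, 6, 7}. Safe: {3}.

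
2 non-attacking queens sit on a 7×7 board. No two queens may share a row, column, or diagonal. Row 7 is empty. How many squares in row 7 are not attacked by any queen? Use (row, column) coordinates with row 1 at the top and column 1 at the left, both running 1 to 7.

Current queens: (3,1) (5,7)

4

(3,1) attacks row 7 at column 1 and diagonals 5.
(5,7) attacks row 7 at column 7 and diagonals 5.
Attacked columns: {1, 5, 7}. Safe: {2, 3, 4, 6}.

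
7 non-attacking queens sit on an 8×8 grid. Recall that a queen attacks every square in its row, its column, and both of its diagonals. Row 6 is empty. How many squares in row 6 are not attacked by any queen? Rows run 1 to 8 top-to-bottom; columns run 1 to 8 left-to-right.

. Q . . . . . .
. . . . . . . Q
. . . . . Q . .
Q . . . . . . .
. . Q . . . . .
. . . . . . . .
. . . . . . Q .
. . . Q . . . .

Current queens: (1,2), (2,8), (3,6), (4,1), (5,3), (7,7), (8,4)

(1,2) attacks row 6 at column 2 and diagonals 7.
(2,8) attacks row 6 at column 8 and diagonals 4.
(3,6) attacks row 6 at column 6 and diagonals 3.
(4,1) attacks row 6 at column 1 and diagonals 3.
(5,3) attacks row 6 at column 3 and diagonals 2, 4.
(7,7) attacks row 6 at column 7 and diagonals 6, 8.
(8,4) attacks row 6 at column 4 and diagonals 2, 6.
Attacked columns: {1, 2, 3, 4, 6, 7, 8}. Safe: {5}.

1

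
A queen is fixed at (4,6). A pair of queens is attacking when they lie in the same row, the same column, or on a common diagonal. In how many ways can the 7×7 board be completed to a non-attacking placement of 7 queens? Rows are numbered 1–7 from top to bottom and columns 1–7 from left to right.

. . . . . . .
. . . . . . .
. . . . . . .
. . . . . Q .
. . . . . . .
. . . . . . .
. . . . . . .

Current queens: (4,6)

Branch on row 1: col 1 → 1; col 2 → 0; col 4 → 2; col 5 → 2; col 7 → 1.
Sum: 1 + 0 + 2 + 2 + 1 = 6.

6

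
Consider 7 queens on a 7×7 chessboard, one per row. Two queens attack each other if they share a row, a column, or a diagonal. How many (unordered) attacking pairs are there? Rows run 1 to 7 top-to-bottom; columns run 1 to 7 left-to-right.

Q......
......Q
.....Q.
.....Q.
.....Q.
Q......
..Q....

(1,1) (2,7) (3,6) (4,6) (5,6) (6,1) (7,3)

Same column: (1,1)–(6,1) (column 1); (3,6)–(4,6) (column 6); (3,6)–(5,6) (column 6); (4,6)–(5,6) (column 6).
Same diagonal: (2,7)–(3,6) (|2−3| = |7−6| = 1); (4,6)–(7,3) (|4−7| = |6−3| = 3).
Total attacking pairs: 6.

6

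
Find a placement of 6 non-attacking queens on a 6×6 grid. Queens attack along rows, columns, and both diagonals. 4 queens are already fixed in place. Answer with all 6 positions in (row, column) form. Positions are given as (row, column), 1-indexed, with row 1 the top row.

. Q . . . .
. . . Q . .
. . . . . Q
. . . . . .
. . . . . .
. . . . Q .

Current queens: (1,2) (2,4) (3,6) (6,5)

(1,2) (2,4) (3,6) (4,1) (5,3) (6,5)

Row 4: attacked by (1,2)→{2,5}; (2,4)→{2,4,6}; (3,6)→{5,6}; (6,5)→{3,5}. Safe: 1. Place at column 1.
Row 5: attacked by (1,2)→{2,6}; (2,4)→{1,4}; (3,6)→{4,6}; (4,1)→{1,2}; (6,5)→{4,5,6}. Safe: 3. Place at column 3.
Columns [2, 4, 6, 1, 3, 5], r−c [-1, -2, -3, 3, 2, 1], r+c [3, 6, 9, 5, 8, 11] are all distinct, so no two queens attack.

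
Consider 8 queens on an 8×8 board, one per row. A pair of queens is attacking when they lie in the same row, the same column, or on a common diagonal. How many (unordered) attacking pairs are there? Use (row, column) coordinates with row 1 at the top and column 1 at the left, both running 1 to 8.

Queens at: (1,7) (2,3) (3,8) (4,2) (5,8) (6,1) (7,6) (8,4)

2

Same column: (3,8)–(5,8) (column 8).
Same diagonal: (5,8)–(7,6) (|5−7| = |8−6| = 2).
Total attacking pairs: 2.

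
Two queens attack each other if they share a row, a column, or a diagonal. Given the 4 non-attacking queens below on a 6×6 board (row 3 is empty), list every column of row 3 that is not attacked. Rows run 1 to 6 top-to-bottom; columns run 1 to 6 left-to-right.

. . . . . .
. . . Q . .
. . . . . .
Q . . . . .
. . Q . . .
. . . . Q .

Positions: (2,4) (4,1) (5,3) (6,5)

(2,4) attacks row 3 at column 4 and diagonals 3, 5.
(4,1) attacks row 3 at column 1 and diagonals 2.
(5,3) attacks row 3 at column 3 and diagonals 1, 5.
(6,5) attacks row 3 at column 5 and diagonals 2.
Attacked columns: {1, 2, 3, 4, 5}. Safe: {6}.

columns 6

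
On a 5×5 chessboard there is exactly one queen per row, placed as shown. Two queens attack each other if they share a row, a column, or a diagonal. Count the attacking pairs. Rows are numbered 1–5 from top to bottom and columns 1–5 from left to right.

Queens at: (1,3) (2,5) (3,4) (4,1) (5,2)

4

Same diagonal: (2,5)–(3,4) (|2−3| = |5−4| = 1); (2,5)–(5,2) (|2−5| = |5−2| = 3); (3,4)–(5,2) (|3−5| = |4−2| = 2); (4,1)–(5,2) (|4−5| = |1−2| = 1).
Total attacking pairs: 4.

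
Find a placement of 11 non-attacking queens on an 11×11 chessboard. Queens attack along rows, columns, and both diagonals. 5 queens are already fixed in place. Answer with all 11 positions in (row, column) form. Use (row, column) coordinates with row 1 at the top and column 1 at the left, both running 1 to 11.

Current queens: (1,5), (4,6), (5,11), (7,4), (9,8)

(1,5) (2,3) (3,10) (4,6) (5,11) (6,9) (7,4) (8,1) (9,8) (10,2) (11,7)

Row 2: attacked by (1,5)→{4,5,6}; (4,6)→{4,6,8}; (5,11)→{8,11}; (7,4)→{4,9}; (9,8)→{1,8}. Safe: 2, 3, 7, 10. Place at column 3.
Row 3: attacked by (1,5)→{3,5,7}; (2,3)→{2,3,4}; (4,6)→{5,6,7}; (5,11)→{9,11}; (7,4)→{4,8}; (9,8)→{2,8}. Safe: 1, 10. Place at column 10.
Row 6: attacked by (1,5)→{5,10}; (2,3)→{3,7}; (3,10)→{7,10}; (4,6)→{4,6,8}; (5,11)→{10,11}; (7,4)→{3,4,5}; (9,8)→{5,8,11}. Safe: 1, 2, 9. Place at column 9.
Row 8: attacked by (1,5)→{5}; (2,3)→{3,9}; (3,10)→{5,10}; (4,6)→{2,6,10}; (5,11)→{8,11}; (6,9)→{7,9,11}; (7,4)→{3,4,5}; (9,8)→{7,8,9}. Safe: 1. Place at column 1.
Row 10: attacked by (1,5)→{5}; (2,3)→{3,11}; (3,10)→{3,10}; (4,6)→{6}; (5,11)→{6,11}; (6,9)→{5,9}; (7,4)→{1,4,7}; (8,1)→{1,3}; (9,8)→{7,8,9}. Safe: 2. Place at column 2.
Row 11: attacked by (1,5)→{5}; (2,3)→{3}; (3,10)→{2,10}; (4,6)→{6}; (5,11)→{5,11}; (6,9)→{4,9}; (7,4)→{4,8}; (8,1)→{1,4}; (9,8)→{6,8,10}; (10,2)→{1,2,3}. Safe: 7. Place at column 7.
Columns [5, 3, 10, 6, 11, 9, 4, 1, 8, 2, 7], r−c [-4, -1, -7, -2, -6, -3, 3, 7, 1, 8, 4], r+c [6, 5, 13, 10, 16, 15, 11, 9, 17, 12, 18] are all distinct, so no two queens attack.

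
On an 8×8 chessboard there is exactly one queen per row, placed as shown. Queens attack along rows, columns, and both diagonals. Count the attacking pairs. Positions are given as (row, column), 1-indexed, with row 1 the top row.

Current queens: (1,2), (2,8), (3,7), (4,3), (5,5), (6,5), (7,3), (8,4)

Same column: (4,3)–(7,3) (column 3); (5,5)–(6,5) (column 5).
Same diagonal: (2,8)–(3,7) (|2−3| = |8−7| = 1); (2,8)–(5,5) (|2−5| = |8−5| = 3); (2,8)–(7,3) (|2−7| = |8−3| = 5); (3,7)–(5,5) (|3−5| = |7−5| = 2); (3,7)–(7,3) (|3−7| = |7−3| = 4); (4,3)–(6,5) (|4−6| = |3−5| = 2); (5,5)–(7,3) (|5−7| = |5−3| = 2); (7,3)–(8,4) (|7−8| = |3−4| = 1).
Total attacking pairs: 10.

10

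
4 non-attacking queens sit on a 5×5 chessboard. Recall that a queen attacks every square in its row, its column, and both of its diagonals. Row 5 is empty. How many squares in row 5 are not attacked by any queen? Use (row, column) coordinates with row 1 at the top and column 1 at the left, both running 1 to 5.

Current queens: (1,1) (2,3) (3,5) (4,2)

1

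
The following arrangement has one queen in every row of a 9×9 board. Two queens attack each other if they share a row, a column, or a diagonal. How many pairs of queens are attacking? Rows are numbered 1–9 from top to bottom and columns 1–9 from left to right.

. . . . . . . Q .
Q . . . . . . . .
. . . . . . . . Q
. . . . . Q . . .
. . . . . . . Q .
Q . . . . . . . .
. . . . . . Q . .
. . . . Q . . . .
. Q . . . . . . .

Same column: (1,8)–(5,8) (column 8); (2,1)–(6,1) (column 1).
Same diagonal: (5,8)–(8,5) (|5−8| = |8−5| = 3).
Total attacking pairs: 3.

3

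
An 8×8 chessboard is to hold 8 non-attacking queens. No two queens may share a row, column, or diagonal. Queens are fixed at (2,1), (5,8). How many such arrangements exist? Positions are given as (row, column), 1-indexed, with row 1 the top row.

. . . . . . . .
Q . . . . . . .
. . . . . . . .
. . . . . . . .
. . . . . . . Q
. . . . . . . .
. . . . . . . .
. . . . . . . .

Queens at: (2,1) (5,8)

3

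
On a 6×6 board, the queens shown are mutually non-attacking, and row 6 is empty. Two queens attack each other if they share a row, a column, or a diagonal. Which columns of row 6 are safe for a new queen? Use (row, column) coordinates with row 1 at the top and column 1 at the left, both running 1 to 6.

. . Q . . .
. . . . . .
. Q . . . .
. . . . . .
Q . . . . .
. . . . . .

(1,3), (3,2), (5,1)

columns 4, 6

(1,3) attacks row 6 at column 3.
(3,2) attacks row 6 at column 2 and diagonals 5.
(5,1) attacks row 6 at column 1 and diagonals 2.
Attacked columns: {1, 2, 3, 5}. Safe: {4, 6}.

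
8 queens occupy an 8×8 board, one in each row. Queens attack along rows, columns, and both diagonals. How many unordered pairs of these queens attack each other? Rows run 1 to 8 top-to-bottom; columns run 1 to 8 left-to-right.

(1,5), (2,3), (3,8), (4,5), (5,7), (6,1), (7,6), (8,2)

2

Same column: (1,5)–(4,5) (column 5).
Same diagonal: (2,3)–(4,5) (|2−4| = |3−5| = 2).
Total attacking pairs: 2.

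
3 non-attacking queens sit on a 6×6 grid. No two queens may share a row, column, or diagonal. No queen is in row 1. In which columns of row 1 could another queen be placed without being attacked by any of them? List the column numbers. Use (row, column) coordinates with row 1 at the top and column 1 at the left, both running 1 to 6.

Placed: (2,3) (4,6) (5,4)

columns 1, 5

(2,3) attacks row 1 at column 3 and diagonals 2, 4.
(4,6) attacks row 1 at column 6 and diagonals 3.
(5,4) attacks row 1 at column 4.
Attacked columns: {2, 3, 4, 6}. Safe: {1, 5}.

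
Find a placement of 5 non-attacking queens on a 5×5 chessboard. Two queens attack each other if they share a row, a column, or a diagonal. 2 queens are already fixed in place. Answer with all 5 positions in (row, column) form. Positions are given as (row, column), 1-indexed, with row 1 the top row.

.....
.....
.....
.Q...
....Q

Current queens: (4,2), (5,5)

Row 1: attacked by (4,2)→{2,5}; (5,5)→{1,5}. Safe: 3, 4. Place at column 3.
Row 2: attacked by (1,3)→{2,3,4}; (4,2)→{2,4}; (5,5)→{2,5}. Safe: 1. Place at column 1.
Row 3: attacked by (1,3)→{1,3,5}; (2,1)→{1,2}; (4,2)→{1,2,3}; (5,5)→{3,5}. Safe: 4. Place at column 4.
Columns [3, 1, 4, 2, 5], r−c [-2, 1, -1, 2, 0], r+c [4, 3, 7, 6, 10] are all distinct, so no two queens attack.

(1,3) (2,1) (3,4) (4,2) (5,5)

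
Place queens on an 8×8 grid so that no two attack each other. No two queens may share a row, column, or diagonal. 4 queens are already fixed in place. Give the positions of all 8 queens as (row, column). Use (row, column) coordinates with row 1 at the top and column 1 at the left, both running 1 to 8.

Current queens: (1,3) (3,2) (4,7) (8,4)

(1,3) (2,6) (3,2) (4,7) (5,5) (6,1) (7,8) (8,4)

Row 2: attacked by (1,3)→{2,3,4}; (3,2)→{1,2,3}; (4,7)→{5,7}; (8,4)→{4}. Safe: 6, 8. Place at column 6.
Row 5: attacked by (1,3)→{3,7}; (2,6)→{3,6}; (3,2)→{2,4}; (4,7)→{6,7,8}; (8,4)→{1,4,7}. Safe: 5. Place at column 5.
Row 6: attacked by (1,3)→{3,8}; (2,6)→{2,6}; (3,2)→{2,5}; (4,7)→{5,7}; (5,5)→{4,5,6}; (8,4)→{2,4,6}. Safe: 1. Place at column 1.
Row 7: attacked by (1,3)→{3}; (2,6)→{1,6}; (3,2)→{2,6}; (4,7)→{4,7}; (5,5)→{3,5,7}; (6,1)→{1,2}; (8,4)→{3,4,5}. Safe: 8. Place at column 8.
Columns [3, 6, 2, 7, 5, 1, 8, 4], r−c [-2, -4, 1, -3, 0, 5, -1, 4], r+c [4, 8, 5, 11, 10, 7, 15, 12] are all distinct, so no two queens attack.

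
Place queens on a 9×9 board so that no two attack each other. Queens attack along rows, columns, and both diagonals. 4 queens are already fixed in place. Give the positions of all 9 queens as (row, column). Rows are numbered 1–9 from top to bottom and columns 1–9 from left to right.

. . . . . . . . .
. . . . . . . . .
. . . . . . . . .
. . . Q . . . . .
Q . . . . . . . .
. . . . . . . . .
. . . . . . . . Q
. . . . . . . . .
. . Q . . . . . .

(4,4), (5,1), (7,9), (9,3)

Row 1: attacked by (4,4)→{1,4,7}; (5,1)→{1,5}; (7,9)→{3,9}; (9,3)→{3}. Safe: 2, 6, 8. Place at column 8.
Row 2: attacked by (1,8)→{7,8,9}; (4,4)→{2,4,6}; (5,1)→{1,4}; (7,9)→{4,9}; (9,3)→{3}. Safe: 5. Place at column 5.
Row 3: attacked by (1,8)→{6,8}; (2,5)→{4,5,6}; (4,4)→{3,4,5}; (5,1)→{1,3}; (7,9)→{5,9}; (9,3)→{3,9}. Safe: 2, 7. Place at column 2.
Row 6: attacked by (1,8)→{3,8}; (2,5)→{1,5,9}; (3,2)→{2,5}; (4,4)→{2,4,6}; (5,1)→{1,2}; (7,9)→{8,9}; (9,3)→{3,6}. Safe: 7. Place at column 7.
Row 8: attacked by (1,8)→{1,8}; (2,5)→{5}; (3,2)→{2,7}; (4,4)→{4,8}; (5,1)→{1,4}; (6,7)→{5,7,9}; (7,9)→{8,9}; (9,3)→{2,3,4}. Safe: 6. Place at column 6.
Columns [8, 5, 2, 4, 1, 7, 9, 6, 3], r−c [-7, -3, 1, 0, 4, -1, -2, 2, 6], r+c [9, 7, 5, 8, 6, 13, 16, 14, 12] are all distinct, so no two queens attack.

(1,8) (2,5) (3,2) (4,4) (5,1) (6,7) (7,9) (8,6) (9,3)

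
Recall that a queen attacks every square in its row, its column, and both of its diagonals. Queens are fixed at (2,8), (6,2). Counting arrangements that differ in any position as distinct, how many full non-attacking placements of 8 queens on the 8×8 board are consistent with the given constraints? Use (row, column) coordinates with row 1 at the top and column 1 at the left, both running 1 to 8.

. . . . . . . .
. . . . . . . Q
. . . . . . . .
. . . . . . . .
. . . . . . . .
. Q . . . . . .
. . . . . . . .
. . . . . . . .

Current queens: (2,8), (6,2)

3

Branch on row 1: col 1 → 0; col 3 → 0; col 4 → 2; col 5 → 1; col 6 → 0.
Sum: 0 + 0 + 2 + 1 + 0 = 3.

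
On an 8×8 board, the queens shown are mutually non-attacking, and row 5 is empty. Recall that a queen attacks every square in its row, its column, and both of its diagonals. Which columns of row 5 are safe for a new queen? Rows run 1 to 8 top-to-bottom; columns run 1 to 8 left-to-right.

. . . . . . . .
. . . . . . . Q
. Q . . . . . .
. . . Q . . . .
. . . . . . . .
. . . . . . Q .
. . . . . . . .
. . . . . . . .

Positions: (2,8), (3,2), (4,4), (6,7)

columns 1

(2,8) attacks row 5 at column 8 and diagonals 5.
(3,2) attacks row 5 at column 2 and diagonals 4.
(4,4) attacks row 5 at column 4 and diagonals 3, 5.
(6,7) attacks row 5 at column 7 and diagonals 6, 8.
Attacked columns: {2, 3, 4, 5, 6, 7, 8}. Safe: {1}.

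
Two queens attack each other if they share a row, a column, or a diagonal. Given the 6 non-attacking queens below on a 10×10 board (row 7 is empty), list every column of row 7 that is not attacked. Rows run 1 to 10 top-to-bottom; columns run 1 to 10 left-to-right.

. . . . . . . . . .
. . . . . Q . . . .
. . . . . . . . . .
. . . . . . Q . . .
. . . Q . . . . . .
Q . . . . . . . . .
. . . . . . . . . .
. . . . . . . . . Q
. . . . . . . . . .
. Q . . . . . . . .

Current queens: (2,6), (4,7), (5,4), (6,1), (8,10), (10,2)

columns 3, 8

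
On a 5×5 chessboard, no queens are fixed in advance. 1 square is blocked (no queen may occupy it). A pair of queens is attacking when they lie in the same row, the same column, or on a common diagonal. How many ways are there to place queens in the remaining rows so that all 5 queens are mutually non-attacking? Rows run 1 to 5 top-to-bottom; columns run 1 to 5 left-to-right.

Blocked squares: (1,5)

8

Branch on row 1: col 1 → 2; col 2 → 2; col 3 → 2; col 4 → 2.
Sum: 2 + 2 + 2 + 2 = 8.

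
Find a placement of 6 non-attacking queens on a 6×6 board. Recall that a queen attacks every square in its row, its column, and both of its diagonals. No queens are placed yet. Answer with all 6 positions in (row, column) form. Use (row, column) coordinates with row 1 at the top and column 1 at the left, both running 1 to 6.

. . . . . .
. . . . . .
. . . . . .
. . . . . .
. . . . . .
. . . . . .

Row 1: Safe: 1, 2, 3, 4, 5, 6. Place at column 2.
Row 2: attacked by (1,2)→{1,2,3}. Safe: 4, 5, 6. Place at column 4.
Row 3: attacked by (1,2)→{2,4}; (2,4)→{3,4,5}. Safe: 1, 6. Place at column 6.
Row 4: attacked by (1,2)→{2,5}; (2,4)→{2,4,6}; (3,6)→{5,6}. Safe: 1, 3. Place at column 1.
Row 5: attacked by (1,2)→{2,6}; (2,4)→{1,4}; (3,6)→{4,6}; (4,1)→{1,2}. Safe: 3, 5. Place at column 3.
Row 6: attacked by (1,2)→{2}; (2,4)→{4}; (3,6)→{3,6}; (4,1)→{1,3}; (5,3)→{2,3,4}. Safe: 5. Place at column 5.
Columns [2, 4, 6, 1, 3, 5], r−c [-1, -2, -3, 3, 2, 1], r+c [3, 6, 9, 5, 8, 11] are all distinct, so no two queens attack.

(1,2) (2,4) (3,6) (4,1) (5,3) (6,5)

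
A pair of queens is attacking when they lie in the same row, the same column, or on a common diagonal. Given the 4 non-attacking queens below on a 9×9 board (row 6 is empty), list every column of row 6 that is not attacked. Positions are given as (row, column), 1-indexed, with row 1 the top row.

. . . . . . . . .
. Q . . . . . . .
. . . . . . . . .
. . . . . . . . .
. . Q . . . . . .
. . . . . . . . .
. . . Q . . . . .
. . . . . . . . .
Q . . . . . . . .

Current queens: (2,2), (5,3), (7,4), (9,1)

(2,2) attacks row 6 at column 2 and diagonals 6.
(5,3) attacks row 6 at column 3 and diagonals 2, 4.
(7,4) attacks row 6 at column 4 and diagonals 3, 5.
(9,1) attacks row 6 at column 1 and diagonals 4.
Attacked columns: {1, 2, 3, 4, 5, 6}. Safe: {7, 8, 9}.

columns 7, 8, 9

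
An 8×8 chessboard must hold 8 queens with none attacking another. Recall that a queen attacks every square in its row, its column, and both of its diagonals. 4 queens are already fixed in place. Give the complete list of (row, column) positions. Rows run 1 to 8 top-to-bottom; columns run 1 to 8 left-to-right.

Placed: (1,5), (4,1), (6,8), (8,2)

(1,5) (2,7) (3,4) (4,1) (5,3) (6,8) (7,6) (8,2)

Row 2: attacked by (1,5)→{4,5,6}; (4,1)→{1,3}; (6,8)→{4,8}; (8,2)→{2,8}. Safe: 7. Place at column 7.
Row 3: attacked by (1,5)→{3,5,7}; (2,7)→{6,7,8}; (4,1)→{1,2}; (6,8)→{5,8}; (8,2)→{2,7}. Safe: 4. Place at column 4.
Row 5: attacked by (1,5)→{1,5}; (2,7)→{4,7}; (3,4)→{2,4,6}; (4,1)→{1,2}; (6,8)→{7,8}; (8,2)→{2,5}. Safe: 3. Place at column 3.
Row 7: attacked by (1,5)→{5}; (2,7)→{2,7}; (3,4)→{4,8}; (4,1)→{1,4}; (5,3)→{1,3,5}; (6,8)→{7,8}; (8,2)→{1,2,3}. Safe: 6. Place at column 6.
Columns [5, 7, 4, 1, 3, 8, 6, 2], r−c [-4, -5, -1, 3, 2, -2, 1, 6], r+c [6, 9, 7, 5, 8, 14, 13, 10] are all distinct, so no two queens attack.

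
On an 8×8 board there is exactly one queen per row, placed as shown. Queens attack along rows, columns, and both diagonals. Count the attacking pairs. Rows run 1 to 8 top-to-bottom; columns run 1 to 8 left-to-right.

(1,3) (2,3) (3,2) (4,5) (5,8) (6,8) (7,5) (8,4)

7

Same column: (1,3)–(2,3) (column 3); (4,5)–(7,5) (column 5); (5,8)–(6,8) (column 8).
Same diagonal: (1,3)–(6,8) (|1−6| = |3−8| = 5); (2,3)–(3,2) (|2−3| = |3−2| = 1); (2,3)–(4,5) (|2−4| = |3−5| = 2); (7,5)–(8,4) (|7−8| = |5−4| = 1).
Total attacking pairs: 7.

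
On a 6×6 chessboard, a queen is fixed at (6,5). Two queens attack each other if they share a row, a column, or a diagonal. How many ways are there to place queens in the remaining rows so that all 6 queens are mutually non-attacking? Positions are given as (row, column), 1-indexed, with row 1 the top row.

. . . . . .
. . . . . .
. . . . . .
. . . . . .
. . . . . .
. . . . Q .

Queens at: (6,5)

Branch on row 1: col 1 → 0; col 2 → 1; col 3 → 0; col 4 → 0; col 6 → 0.
Sum: 0 + 1 + 0 + 0 + 0 = 1.

1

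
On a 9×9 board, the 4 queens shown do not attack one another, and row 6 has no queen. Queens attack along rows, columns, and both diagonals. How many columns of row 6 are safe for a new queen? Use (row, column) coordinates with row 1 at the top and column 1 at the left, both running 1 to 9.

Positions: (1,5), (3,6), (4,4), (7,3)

3

(1,5) attacks row 6 at column 5.
(3,6) attacks row 6 at column 6 and diagonals 3, 9.
(4,4) attacks row 6 at column 4 and diagonals 2, 6.
(7,3) attacks row 6 at column 3 and diagonals 2, 4.
Attacked columns: {2, 3, 4, 5, 6, 9}. Safe: {1, 7, 8}.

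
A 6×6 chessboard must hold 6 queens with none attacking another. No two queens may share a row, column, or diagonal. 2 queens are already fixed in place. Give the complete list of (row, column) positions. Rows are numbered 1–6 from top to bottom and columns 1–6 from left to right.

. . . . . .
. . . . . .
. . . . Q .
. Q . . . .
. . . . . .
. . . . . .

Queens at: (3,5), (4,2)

Row 1: attacked by (3,5)→{3,5}; (4,2)→{2,5}. Safe: 1, 4, 6. Place at column 4.
Row 2: attacked by (1,4)→{3,4,5}; (3,5)→{4,5,6}; (4,2)→{2,4}. Safe: 1. Place at column 1.
Row 5: attacked by (1,4)→{4}; (2,1)→{1,4}; (3,5)→{3,5}; (4,2)→{1,2,3}. Safe: 6. Place at column 6.
Row 6: attacked by (1,4)→{4}; (2,1)→{1,5}; (3,5)→{2,5}; (4,2)→{2,4}; (5,6)→{5,6}. Safe: 3. Place at column 3.
Columns [4, 1, 5, 2, 6, 3], r−c [-3, 1, -2, 2, -1, 3], r+c [5, 3, 8, 6, 11, 9] are all distinct, so no two queens attack.

(1,4) (2,1) (3,5) (4,2) (5,6) (6,3)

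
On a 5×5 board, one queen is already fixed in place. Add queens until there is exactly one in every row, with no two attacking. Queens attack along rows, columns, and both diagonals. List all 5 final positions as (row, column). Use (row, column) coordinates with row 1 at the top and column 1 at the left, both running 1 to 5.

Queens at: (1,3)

(1,3) (2,5) (3,2) (4,4) (5,1)

Row 2: attacked by (1,3)→{2,3,4}. Safe: 1, 5. Place at column 5.
Row 3: attacked by (1,3)→{1,3,5}; (2,5)→{4,5}. Safe: 2. Place at column 2.
Row 4: attacked by (1,3)→{3}; (2,5)→{3,5}; (3,2)→{1,2,3}. Safe: 4. Place at column 4.
Row 5: attacked by (1,3)→{3}; (2,5)→{2,5}; (3,2)→{2,4}; (4,4)→{3,4,5}. Safe: 1. Place at column 1.
Columns [3, 5, 2, 4, 1], r−c [-2, -3, 1, 0, 4], r+c [4, 7, 5, 8, 6] are all distinct, so no two queens attack.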